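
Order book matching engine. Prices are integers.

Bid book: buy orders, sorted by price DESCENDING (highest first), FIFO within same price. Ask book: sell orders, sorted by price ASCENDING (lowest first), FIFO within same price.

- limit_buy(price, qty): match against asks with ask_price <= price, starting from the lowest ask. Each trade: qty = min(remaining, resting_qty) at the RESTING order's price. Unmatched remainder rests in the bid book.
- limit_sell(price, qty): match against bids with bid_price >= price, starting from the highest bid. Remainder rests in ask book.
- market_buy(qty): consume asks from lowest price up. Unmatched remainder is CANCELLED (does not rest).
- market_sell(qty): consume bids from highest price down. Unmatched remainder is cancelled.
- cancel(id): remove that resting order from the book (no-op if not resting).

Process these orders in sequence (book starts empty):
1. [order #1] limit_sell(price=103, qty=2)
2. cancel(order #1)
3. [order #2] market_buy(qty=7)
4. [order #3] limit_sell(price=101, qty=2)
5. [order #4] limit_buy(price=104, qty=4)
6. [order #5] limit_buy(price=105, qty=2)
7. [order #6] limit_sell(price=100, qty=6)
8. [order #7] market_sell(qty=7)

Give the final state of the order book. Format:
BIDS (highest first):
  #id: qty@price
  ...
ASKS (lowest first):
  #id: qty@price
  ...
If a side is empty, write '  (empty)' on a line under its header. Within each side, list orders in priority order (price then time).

Answer: BIDS (highest first):
  (empty)
ASKS (lowest first):
  #6: 2@100

Derivation:
After op 1 [order #1] limit_sell(price=103, qty=2): fills=none; bids=[-] asks=[#1:2@103]
After op 2 cancel(order #1): fills=none; bids=[-] asks=[-]
After op 3 [order #2] market_buy(qty=7): fills=none; bids=[-] asks=[-]
After op 4 [order #3] limit_sell(price=101, qty=2): fills=none; bids=[-] asks=[#3:2@101]
After op 5 [order #4] limit_buy(price=104, qty=4): fills=#4x#3:2@101; bids=[#4:2@104] asks=[-]
After op 6 [order #5] limit_buy(price=105, qty=2): fills=none; bids=[#5:2@105 #4:2@104] asks=[-]
After op 7 [order #6] limit_sell(price=100, qty=6): fills=#5x#6:2@105 #4x#6:2@104; bids=[-] asks=[#6:2@100]
After op 8 [order #7] market_sell(qty=7): fills=none; bids=[-] asks=[#6:2@100]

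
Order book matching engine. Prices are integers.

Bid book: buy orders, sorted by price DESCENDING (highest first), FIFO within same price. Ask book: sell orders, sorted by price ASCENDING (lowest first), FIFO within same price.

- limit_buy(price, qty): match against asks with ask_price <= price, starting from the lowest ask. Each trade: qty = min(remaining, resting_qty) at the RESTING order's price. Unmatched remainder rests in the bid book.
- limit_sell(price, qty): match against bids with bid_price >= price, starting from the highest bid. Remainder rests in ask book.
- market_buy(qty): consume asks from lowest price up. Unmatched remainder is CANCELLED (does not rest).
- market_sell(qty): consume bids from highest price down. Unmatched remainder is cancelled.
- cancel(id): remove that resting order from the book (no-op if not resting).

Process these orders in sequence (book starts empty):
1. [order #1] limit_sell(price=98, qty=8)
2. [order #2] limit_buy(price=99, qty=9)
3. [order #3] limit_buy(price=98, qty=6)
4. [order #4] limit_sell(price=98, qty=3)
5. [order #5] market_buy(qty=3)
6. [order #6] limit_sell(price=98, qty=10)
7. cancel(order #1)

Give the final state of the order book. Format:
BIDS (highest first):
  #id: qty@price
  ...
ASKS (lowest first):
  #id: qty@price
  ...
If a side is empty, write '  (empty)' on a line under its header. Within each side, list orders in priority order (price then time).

Answer: BIDS (highest first):
  (empty)
ASKS (lowest first):
  #6: 6@98

Derivation:
After op 1 [order #1] limit_sell(price=98, qty=8): fills=none; bids=[-] asks=[#1:8@98]
After op 2 [order #2] limit_buy(price=99, qty=9): fills=#2x#1:8@98; bids=[#2:1@99] asks=[-]
After op 3 [order #3] limit_buy(price=98, qty=6): fills=none; bids=[#2:1@99 #3:6@98] asks=[-]
After op 4 [order #4] limit_sell(price=98, qty=3): fills=#2x#4:1@99 #3x#4:2@98; bids=[#3:4@98] asks=[-]
After op 5 [order #5] market_buy(qty=3): fills=none; bids=[#3:4@98] asks=[-]
After op 6 [order #6] limit_sell(price=98, qty=10): fills=#3x#6:4@98; bids=[-] asks=[#6:6@98]
After op 7 cancel(order #1): fills=none; bids=[-] asks=[#6:6@98]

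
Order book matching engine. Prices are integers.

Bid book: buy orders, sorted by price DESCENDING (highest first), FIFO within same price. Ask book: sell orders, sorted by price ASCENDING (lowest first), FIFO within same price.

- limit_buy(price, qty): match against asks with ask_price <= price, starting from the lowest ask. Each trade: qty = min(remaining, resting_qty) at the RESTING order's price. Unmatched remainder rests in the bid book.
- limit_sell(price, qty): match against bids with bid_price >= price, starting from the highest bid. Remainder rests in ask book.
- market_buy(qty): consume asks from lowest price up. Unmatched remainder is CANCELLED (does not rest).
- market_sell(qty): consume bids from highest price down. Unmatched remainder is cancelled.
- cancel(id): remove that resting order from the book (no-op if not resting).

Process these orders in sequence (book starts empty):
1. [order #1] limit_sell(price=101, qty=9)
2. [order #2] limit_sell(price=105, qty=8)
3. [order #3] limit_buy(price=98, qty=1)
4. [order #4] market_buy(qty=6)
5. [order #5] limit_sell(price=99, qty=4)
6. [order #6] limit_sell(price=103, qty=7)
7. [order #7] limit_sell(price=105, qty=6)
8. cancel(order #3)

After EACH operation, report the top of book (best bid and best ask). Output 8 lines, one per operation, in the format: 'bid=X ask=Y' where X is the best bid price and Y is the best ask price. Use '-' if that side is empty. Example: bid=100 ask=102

Answer: bid=- ask=101
bid=- ask=101
bid=98 ask=101
bid=98 ask=101
bid=98 ask=99
bid=98 ask=99
bid=98 ask=99
bid=- ask=99

Derivation:
After op 1 [order #1] limit_sell(price=101, qty=9): fills=none; bids=[-] asks=[#1:9@101]
After op 2 [order #2] limit_sell(price=105, qty=8): fills=none; bids=[-] asks=[#1:9@101 #2:8@105]
After op 3 [order #3] limit_buy(price=98, qty=1): fills=none; bids=[#3:1@98] asks=[#1:9@101 #2:8@105]
After op 4 [order #4] market_buy(qty=6): fills=#4x#1:6@101; bids=[#3:1@98] asks=[#1:3@101 #2:8@105]
After op 5 [order #5] limit_sell(price=99, qty=4): fills=none; bids=[#3:1@98] asks=[#5:4@99 #1:3@101 #2:8@105]
After op 6 [order #6] limit_sell(price=103, qty=7): fills=none; bids=[#3:1@98] asks=[#5:4@99 #1:3@101 #6:7@103 #2:8@105]
After op 7 [order #7] limit_sell(price=105, qty=6): fills=none; bids=[#3:1@98] asks=[#5:4@99 #1:3@101 #6:7@103 #2:8@105 #7:6@105]
After op 8 cancel(order #3): fills=none; bids=[-] asks=[#5:4@99 #1:3@101 #6:7@103 #2:8@105 #7:6@105]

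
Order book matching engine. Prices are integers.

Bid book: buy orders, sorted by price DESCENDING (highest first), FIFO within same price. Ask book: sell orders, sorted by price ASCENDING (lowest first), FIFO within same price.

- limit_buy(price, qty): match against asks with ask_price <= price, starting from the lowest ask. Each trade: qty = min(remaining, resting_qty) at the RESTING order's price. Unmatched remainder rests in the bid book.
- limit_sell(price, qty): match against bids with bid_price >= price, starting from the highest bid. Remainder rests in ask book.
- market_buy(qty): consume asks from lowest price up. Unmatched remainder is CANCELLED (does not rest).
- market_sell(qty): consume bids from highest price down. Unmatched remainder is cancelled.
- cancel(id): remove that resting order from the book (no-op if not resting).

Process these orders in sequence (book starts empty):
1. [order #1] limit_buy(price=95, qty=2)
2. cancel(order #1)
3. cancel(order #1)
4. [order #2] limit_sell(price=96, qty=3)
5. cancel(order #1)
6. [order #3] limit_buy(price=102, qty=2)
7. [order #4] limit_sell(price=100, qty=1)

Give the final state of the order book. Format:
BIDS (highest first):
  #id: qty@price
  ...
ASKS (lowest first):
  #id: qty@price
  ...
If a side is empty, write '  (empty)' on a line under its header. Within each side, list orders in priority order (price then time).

After op 1 [order #1] limit_buy(price=95, qty=2): fills=none; bids=[#1:2@95] asks=[-]
After op 2 cancel(order #1): fills=none; bids=[-] asks=[-]
After op 3 cancel(order #1): fills=none; bids=[-] asks=[-]
After op 4 [order #2] limit_sell(price=96, qty=3): fills=none; bids=[-] asks=[#2:3@96]
After op 5 cancel(order #1): fills=none; bids=[-] asks=[#2:3@96]
After op 6 [order #3] limit_buy(price=102, qty=2): fills=#3x#2:2@96; bids=[-] asks=[#2:1@96]
After op 7 [order #4] limit_sell(price=100, qty=1): fills=none; bids=[-] asks=[#2:1@96 #4:1@100]

Answer: BIDS (highest first):
  (empty)
ASKS (lowest first):
  #2: 1@96
  #4: 1@100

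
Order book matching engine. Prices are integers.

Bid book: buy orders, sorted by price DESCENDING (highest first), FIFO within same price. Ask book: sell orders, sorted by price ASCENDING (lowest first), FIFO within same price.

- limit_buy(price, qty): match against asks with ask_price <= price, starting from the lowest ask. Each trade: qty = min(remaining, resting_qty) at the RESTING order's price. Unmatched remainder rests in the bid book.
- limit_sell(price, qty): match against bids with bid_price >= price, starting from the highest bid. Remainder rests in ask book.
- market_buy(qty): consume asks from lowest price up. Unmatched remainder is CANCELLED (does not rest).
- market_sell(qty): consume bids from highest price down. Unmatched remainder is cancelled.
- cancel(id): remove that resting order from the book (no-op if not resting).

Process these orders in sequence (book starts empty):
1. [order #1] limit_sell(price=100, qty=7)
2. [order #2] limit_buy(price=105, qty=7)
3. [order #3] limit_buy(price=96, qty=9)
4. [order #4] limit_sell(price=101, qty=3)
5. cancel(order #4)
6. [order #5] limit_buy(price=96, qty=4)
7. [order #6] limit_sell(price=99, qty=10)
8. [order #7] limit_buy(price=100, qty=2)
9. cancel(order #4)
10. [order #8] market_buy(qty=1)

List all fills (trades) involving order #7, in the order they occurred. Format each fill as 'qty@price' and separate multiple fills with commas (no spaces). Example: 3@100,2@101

After op 1 [order #1] limit_sell(price=100, qty=7): fills=none; bids=[-] asks=[#1:7@100]
After op 2 [order #2] limit_buy(price=105, qty=7): fills=#2x#1:7@100; bids=[-] asks=[-]
After op 3 [order #3] limit_buy(price=96, qty=9): fills=none; bids=[#3:9@96] asks=[-]
After op 4 [order #4] limit_sell(price=101, qty=3): fills=none; bids=[#3:9@96] asks=[#4:3@101]
After op 5 cancel(order #4): fills=none; bids=[#3:9@96] asks=[-]
After op 6 [order #5] limit_buy(price=96, qty=4): fills=none; bids=[#3:9@96 #5:4@96] asks=[-]
After op 7 [order #6] limit_sell(price=99, qty=10): fills=none; bids=[#3:9@96 #5:4@96] asks=[#6:10@99]
After op 8 [order #7] limit_buy(price=100, qty=2): fills=#7x#6:2@99; bids=[#3:9@96 #5:4@96] asks=[#6:8@99]
After op 9 cancel(order #4): fills=none; bids=[#3:9@96 #5:4@96] asks=[#6:8@99]
After op 10 [order #8] market_buy(qty=1): fills=#8x#6:1@99; bids=[#3:9@96 #5:4@96] asks=[#6:7@99]

Answer: 2@99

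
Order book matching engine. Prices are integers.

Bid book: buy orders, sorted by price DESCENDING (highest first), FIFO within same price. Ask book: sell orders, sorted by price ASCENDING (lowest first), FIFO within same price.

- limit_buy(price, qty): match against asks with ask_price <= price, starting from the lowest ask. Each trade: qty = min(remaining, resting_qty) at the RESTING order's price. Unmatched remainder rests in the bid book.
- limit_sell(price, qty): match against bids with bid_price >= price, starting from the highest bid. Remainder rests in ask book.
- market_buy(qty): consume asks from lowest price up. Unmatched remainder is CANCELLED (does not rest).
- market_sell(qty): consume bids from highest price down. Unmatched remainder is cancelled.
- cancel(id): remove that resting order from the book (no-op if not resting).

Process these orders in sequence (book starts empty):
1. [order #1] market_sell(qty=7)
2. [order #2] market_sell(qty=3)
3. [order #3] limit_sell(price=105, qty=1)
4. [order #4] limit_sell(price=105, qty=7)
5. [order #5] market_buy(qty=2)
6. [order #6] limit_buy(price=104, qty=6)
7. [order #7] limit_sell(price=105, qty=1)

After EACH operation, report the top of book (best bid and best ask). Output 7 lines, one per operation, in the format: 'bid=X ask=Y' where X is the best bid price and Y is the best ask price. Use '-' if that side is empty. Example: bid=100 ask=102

Answer: bid=- ask=-
bid=- ask=-
bid=- ask=105
bid=- ask=105
bid=- ask=105
bid=104 ask=105
bid=104 ask=105

Derivation:
After op 1 [order #1] market_sell(qty=7): fills=none; bids=[-] asks=[-]
After op 2 [order #2] market_sell(qty=3): fills=none; bids=[-] asks=[-]
After op 3 [order #3] limit_sell(price=105, qty=1): fills=none; bids=[-] asks=[#3:1@105]
After op 4 [order #4] limit_sell(price=105, qty=7): fills=none; bids=[-] asks=[#3:1@105 #4:7@105]
After op 5 [order #5] market_buy(qty=2): fills=#5x#3:1@105 #5x#4:1@105; bids=[-] asks=[#4:6@105]
After op 6 [order #6] limit_buy(price=104, qty=6): fills=none; bids=[#6:6@104] asks=[#4:6@105]
After op 7 [order #7] limit_sell(price=105, qty=1): fills=none; bids=[#6:6@104] asks=[#4:6@105 #7:1@105]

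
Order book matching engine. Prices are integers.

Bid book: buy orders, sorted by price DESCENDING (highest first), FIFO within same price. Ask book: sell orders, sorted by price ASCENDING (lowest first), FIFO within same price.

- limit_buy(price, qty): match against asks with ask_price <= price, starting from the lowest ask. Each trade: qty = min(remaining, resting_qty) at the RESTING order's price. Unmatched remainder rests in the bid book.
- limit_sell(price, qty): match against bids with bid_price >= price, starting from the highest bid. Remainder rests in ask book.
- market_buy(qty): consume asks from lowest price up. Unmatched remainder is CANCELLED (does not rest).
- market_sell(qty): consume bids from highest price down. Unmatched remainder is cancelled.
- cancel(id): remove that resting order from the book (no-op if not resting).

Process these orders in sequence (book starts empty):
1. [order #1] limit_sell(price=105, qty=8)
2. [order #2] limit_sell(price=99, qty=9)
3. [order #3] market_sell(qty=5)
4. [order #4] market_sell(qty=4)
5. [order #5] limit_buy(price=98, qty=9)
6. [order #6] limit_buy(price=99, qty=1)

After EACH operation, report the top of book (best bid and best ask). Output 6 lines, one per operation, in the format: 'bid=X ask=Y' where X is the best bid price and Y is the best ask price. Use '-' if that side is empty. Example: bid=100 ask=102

After op 1 [order #1] limit_sell(price=105, qty=8): fills=none; bids=[-] asks=[#1:8@105]
After op 2 [order #2] limit_sell(price=99, qty=9): fills=none; bids=[-] asks=[#2:9@99 #1:8@105]
After op 3 [order #3] market_sell(qty=5): fills=none; bids=[-] asks=[#2:9@99 #1:8@105]
After op 4 [order #4] market_sell(qty=4): fills=none; bids=[-] asks=[#2:9@99 #1:8@105]
After op 5 [order #5] limit_buy(price=98, qty=9): fills=none; bids=[#5:9@98] asks=[#2:9@99 #1:8@105]
After op 6 [order #6] limit_buy(price=99, qty=1): fills=#6x#2:1@99; bids=[#5:9@98] asks=[#2:8@99 #1:8@105]

Answer: bid=- ask=105
bid=- ask=99
bid=- ask=99
bid=- ask=99
bid=98 ask=99
bid=98 ask=99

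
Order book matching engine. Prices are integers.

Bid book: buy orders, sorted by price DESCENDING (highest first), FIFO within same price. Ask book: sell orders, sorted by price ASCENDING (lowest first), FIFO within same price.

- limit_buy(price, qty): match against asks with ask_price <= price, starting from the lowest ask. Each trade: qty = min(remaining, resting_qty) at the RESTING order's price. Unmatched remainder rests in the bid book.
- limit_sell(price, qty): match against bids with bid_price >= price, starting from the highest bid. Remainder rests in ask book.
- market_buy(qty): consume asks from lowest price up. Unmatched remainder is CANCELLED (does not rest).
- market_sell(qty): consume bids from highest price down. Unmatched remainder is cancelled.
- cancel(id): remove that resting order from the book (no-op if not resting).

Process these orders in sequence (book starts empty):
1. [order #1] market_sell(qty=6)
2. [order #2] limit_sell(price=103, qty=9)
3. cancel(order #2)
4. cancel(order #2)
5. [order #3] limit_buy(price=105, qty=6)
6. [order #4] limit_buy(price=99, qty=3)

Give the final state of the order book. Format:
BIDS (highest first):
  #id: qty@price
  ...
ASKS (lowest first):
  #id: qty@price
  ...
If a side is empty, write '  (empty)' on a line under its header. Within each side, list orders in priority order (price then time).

Answer: BIDS (highest first):
  #3: 6@105
  #4: 3@99
ASKS (lowest first):
  (empty)

Derivation:
After op 1 [order #1] market_sell(qty=6): fills=none; bids=[-] asks=[-]
After op 2 [order #2] limit_sell(price=103, qty=9): fills=none; bids=[-] asks=[#2:9@103]
After op 3 cancel(order #2): fills=none; bids=[-] asks=[-]
After op 4 cancel(order #2): fills=none; bids=[-] asks=[-]
After op 5 [order #3] limit_buy(price=105, qty=6): fills=none; bids=[#3:6@105] asks=[-]
After op 6 [order #4] limit_buy(price=99, qty=3): fills=none; bids=[#3:6@105 #4:3@99] asks=[-]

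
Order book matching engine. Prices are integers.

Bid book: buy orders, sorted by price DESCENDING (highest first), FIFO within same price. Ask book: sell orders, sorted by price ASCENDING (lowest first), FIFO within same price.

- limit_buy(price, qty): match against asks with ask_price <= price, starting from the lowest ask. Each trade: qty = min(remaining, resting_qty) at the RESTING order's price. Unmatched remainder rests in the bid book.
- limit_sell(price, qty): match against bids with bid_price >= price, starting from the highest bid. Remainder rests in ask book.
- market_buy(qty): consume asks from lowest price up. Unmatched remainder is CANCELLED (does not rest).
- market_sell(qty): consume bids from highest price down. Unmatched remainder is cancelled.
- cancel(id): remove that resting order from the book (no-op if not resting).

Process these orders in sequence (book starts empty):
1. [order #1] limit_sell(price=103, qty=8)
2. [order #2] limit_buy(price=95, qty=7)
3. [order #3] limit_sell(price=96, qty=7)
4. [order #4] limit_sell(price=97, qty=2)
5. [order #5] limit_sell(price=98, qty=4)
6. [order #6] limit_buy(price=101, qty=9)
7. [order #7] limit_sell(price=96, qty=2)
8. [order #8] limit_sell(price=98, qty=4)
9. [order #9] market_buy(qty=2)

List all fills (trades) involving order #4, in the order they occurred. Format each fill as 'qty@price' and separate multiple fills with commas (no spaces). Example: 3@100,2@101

After op 1 [order #1] limit_sell(price=103, qty=8): fills=none; bids=[-] asks=[#1:8@103]
After op 2 [order #2] limit_buy(price=95, qty=7): fills=none; bids=[#2:7@95] asks=[#1:8@103]
After op 3 [order #3] limit_sell(price=96, qty=7): fills=none; bids=[#2:7@95] asks=[#3:7@96 #1:8@103]
After op 4 [order #4] limit_sell(price=97, qty=2): fills=none; bids=[#2:7@95] asks=[#3:7@96 #4:2@97 #1:8@103]
After op 5 [order #5] limit_sell(price=98, qty=4): fills=none; bids=[#2:7@95] asks=[#3:7@96 #4:2@97 #5:4@98 #1:8@103]
After op 6 [order #6] limit_buy(price=101, qty=9): fills=#6x#3:7@96 #6x#4:2@97; bids=[#2:7@95] asks=[#5:4@98 #1:8@103]
After op 7 [order #7] limit_sell(price=96, qty=2): fills=none; bids=[#2:7@95] asks=[#7:2@96 #5:4@98 #1:8@103]
After op 8 [order #8] limit_sell(price=98, qty=4): fills=none; bids=[#2:7@95] asks=[#7:2@96 #5:4@98 #8:4@98 #1:8@103]
After op 9 [order #9] market_buy(qty=2): fills=#9x#7:2@96; bids=[#2:7@95] asks=[#5:4@98 #8:4@98 #1:8@103]

Answer: 2@97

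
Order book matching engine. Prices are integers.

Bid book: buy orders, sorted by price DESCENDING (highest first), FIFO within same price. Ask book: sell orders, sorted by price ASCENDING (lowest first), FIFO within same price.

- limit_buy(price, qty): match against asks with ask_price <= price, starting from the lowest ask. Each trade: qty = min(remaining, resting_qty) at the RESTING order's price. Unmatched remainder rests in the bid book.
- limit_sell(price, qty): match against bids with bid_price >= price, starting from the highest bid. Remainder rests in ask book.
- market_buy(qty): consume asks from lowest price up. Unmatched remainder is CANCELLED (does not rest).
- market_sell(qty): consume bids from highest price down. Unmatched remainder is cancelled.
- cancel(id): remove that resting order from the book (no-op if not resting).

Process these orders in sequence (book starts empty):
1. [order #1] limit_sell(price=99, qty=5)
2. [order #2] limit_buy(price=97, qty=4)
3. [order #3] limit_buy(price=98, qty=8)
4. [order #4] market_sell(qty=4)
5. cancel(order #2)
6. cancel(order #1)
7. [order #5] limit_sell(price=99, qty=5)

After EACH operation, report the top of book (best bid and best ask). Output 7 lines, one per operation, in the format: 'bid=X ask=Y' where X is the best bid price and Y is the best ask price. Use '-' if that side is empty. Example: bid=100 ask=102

Answer: bid=- ask=99
bid=97 ask=99
bid=98 ask=99
bid=98 ask=99
bid=98 ask=99
bid=98 ask=-
bid=98 ask=99

Derivation:
After op 1 [order #1] limit_sell(price=99, qty=5): fills=none; bids=[-] asks=[#1:5@99]
After op 2 [order #2] limit_buy(price=97, qty=4): fills=none; bids=[#2:4@97] asks=[#1:5@99]
After op 3 [order #3] limit_buy(price=98, qty=8): fills=none; bids=[#3:8@98 #2:4@97] asks=[#1:5@99]
After op 4 [order #4] market_sell(qty=4): fills=#3x#4:4@98; bids=[#3:4@98 #2:4@97] asks=[#1:5@99]
After op 5 cancel(order #2): fills=none; bids=[#3:4@98] asks=[#1:5@99]
After op 6 cancel(order #1): fills=none; bids=[#3:4@98] asks=[-]
After op 7 [order #5] limit_sell(price=99, qty=5): fills=none; bids=[#3:4@98] asks=[#5:5@99]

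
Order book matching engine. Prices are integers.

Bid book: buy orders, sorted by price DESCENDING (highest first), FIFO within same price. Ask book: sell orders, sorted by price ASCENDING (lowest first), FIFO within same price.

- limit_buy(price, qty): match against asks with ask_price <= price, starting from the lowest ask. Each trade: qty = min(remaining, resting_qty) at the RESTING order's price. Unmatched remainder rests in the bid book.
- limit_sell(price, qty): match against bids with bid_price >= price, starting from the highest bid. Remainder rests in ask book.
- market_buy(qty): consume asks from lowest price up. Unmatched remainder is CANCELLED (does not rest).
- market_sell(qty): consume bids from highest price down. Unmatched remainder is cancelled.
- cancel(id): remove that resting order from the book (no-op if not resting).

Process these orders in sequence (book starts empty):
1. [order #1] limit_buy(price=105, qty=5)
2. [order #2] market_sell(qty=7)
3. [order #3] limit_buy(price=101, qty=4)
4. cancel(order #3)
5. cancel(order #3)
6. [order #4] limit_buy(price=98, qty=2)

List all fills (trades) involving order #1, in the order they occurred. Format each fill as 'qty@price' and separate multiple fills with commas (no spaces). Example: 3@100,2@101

After op 1 [order #1] limit_buy(price=105, qty=5): fills=none; bids=[#1:5@105] asks=[-]
After op 2 [order #2] market_sell(qty=7): fills=#1x#2:5@105; bids=[-] asks=[-]
After op 3 [order #3] limit_buy(price=101, qty=4): fills=none; bids=[#3:4@101] asks=[-]
After op 4 cancel(order #3): fills=none; bids=[-] asks=[-]
After op 5 cancel(order #3): fills=none; bids=[-] asks=[-]
After op 6 [order #4] limit_buy(price=98, qty=2): fills=none; bids=[#4:2@98] asks=[-]

Answer: 5@105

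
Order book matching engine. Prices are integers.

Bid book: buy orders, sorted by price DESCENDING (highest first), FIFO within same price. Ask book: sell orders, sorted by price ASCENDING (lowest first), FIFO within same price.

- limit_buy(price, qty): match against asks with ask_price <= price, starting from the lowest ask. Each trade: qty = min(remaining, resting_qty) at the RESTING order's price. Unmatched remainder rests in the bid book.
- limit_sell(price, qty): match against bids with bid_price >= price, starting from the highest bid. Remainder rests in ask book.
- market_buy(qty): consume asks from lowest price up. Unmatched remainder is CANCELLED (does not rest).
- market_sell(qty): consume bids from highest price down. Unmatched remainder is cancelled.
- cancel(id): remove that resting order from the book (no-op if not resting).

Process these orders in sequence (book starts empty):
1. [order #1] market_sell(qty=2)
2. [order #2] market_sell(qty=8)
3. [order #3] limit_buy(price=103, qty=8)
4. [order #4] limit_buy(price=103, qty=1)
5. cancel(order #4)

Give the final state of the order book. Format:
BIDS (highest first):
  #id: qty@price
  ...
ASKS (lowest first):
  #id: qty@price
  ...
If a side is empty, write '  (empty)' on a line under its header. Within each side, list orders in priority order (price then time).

Answer: BIDS (highest first):
  #3: 8@103
ASKS (lowest first):
  (empty)

Derivation:
After op 1 [order #1] market_sell(qty=2): fills=none; bids=[-] asks=[-]
After op 2 [order #2] market_sell(qty=8): fills=none; bids=[-] asks=[-]
After op 3 [order #3] limit_buy(price=103, qty=8): fills=none; bids=[#3:8@103] asks=[-]
After op 4 [order #4] limit_buy(price=103, qty=1): fills=none; bids=[#3:8@103 #4:1@103] asks=[-]
After op 5 cancel(order #4): fills=none; bids=[#3:8@103] asks=[-]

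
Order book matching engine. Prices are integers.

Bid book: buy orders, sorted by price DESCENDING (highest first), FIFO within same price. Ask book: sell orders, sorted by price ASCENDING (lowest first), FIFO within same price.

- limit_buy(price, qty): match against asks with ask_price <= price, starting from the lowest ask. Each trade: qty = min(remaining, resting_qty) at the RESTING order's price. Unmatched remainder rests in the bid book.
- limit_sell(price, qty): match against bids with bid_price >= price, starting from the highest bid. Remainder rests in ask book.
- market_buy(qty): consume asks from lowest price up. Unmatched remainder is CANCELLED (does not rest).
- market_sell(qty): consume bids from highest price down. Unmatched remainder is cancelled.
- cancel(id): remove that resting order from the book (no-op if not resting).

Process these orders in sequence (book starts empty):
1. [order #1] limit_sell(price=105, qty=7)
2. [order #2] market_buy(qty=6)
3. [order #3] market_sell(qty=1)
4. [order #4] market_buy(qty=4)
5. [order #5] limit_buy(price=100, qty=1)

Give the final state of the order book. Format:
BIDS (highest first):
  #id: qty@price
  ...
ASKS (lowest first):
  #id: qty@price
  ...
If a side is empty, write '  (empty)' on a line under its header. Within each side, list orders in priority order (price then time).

Answer: BIDS (highest first):
  #5: 1@100
ASKS (lowest first):
  (empty)

Derivation:
After op 1 [order #1] limit_sell(price=105, qty=7): fills=none; bids=[-] asks=[#1:7@105]
After op 2 [order #2] market_buy(qty=6): fills=#2x#1:6@105; bids=[-] asks=[#1:1@105]
After op 3 [order #3] market_sell(qty=1): fills=none; bids=[-] asks=[#1:1@105]
After op 4 [order #4] market_buy(qty=4): fills=#4x#1:1@105; bids=[-] asks=[-]
After op 5 [order #5] limit_buy(price=100, qty=1): fills=none; bids=[#5:1@100] asks=[-]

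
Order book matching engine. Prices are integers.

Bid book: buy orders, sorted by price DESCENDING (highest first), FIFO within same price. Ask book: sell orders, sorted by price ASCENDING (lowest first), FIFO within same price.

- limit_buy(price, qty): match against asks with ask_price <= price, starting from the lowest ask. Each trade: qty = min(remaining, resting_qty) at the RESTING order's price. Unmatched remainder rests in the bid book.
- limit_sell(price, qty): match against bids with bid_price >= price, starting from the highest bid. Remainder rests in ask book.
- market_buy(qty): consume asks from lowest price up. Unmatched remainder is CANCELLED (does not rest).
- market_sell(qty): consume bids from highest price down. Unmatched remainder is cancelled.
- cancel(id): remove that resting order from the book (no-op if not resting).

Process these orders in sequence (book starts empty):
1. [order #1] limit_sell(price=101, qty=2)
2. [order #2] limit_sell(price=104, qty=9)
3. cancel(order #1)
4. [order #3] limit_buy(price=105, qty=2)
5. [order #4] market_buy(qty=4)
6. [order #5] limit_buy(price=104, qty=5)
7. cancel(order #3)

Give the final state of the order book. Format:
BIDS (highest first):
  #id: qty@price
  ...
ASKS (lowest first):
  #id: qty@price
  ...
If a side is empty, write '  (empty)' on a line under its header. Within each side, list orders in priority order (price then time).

Answer: BIDS (highest first):
  #5: 2@104
ASKS (lowest first):
  (empty)

Derivation:
After op 1 [order #1] limit_sell(price=101, qty=2): fills=none; bids=[-] asks=[#1:2@101]
After op 2 [order #2] limit_sell(price=104, qty=9): fills=none; bids=[-] asks=[#1:2@101 #2:9@104]
After op 3 cancel(order #1): fills=none; bids=[-] asks=[#2:9@104]
After op 4 [order #3] limit_buy(price=105, qty=2): fills=#3x#2:2@104; bids=[-] asks=[#2:7@104]
After op 5 [order #4] market_buy(qty=4): fills=#4x#2:4@104; bids=[-] asks=[#2:3@104]
After op 6 [order #5] limit_buy(price=104, qty=5): fills=#5x#2:3@104; bids=[#5:2@104] asks=[-]
After op 7 cancel(order #3): fills=none; bids=[#5:2@104] asks=[-]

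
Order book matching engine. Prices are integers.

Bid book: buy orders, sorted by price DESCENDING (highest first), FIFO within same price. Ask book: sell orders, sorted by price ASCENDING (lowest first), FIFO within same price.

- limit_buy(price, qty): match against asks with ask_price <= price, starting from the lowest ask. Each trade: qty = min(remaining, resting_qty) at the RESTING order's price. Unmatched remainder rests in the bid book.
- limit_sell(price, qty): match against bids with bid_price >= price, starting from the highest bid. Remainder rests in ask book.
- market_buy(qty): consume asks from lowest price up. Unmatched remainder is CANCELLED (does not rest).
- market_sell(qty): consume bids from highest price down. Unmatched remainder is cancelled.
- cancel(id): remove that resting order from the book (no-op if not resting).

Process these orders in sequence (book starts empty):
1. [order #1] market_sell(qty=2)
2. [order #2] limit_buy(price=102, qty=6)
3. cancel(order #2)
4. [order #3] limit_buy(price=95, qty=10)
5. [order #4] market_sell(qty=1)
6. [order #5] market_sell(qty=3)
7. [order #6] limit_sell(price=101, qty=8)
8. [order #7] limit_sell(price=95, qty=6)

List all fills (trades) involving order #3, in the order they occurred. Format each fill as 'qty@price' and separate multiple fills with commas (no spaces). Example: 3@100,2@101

Answer: 1@95,3@95,6@95

Derivation:
After op 1 [order #1] market_sell(qty=2): fills=none; bids=[-] asks=[-]
After op 2 [order #2] limit_buy(price=102, qty=6): fills=none; bids=[#2:6@102] asks=[-]
After op 3 cancel(order #2): fills=none; bids=[-] asks=[-]
After op 4 [order #3] limit_buy(price=95, qty=10): fills=none; bids=[#3:10@95] asks=[-]
After op 5 [order #4] market_sell(qty=1): fills=#3x#4:1@95; bids=[#3:9@95] asks=[-]
After op 6 [order #5] market_sell(qty=3): fills=#3x#5:3@95; bids=[#3:6@95] asks=[-]
After op 7 [order #6] limit_sell(price=101, qty=8): fills=none; bids=[#3:6@95] asks=[#6:8@101]
After op 8 [order #7] limit_sell(price=95, qty=6): fills=#3x#7:6@95; bids=[-] asks=[#6:8@101]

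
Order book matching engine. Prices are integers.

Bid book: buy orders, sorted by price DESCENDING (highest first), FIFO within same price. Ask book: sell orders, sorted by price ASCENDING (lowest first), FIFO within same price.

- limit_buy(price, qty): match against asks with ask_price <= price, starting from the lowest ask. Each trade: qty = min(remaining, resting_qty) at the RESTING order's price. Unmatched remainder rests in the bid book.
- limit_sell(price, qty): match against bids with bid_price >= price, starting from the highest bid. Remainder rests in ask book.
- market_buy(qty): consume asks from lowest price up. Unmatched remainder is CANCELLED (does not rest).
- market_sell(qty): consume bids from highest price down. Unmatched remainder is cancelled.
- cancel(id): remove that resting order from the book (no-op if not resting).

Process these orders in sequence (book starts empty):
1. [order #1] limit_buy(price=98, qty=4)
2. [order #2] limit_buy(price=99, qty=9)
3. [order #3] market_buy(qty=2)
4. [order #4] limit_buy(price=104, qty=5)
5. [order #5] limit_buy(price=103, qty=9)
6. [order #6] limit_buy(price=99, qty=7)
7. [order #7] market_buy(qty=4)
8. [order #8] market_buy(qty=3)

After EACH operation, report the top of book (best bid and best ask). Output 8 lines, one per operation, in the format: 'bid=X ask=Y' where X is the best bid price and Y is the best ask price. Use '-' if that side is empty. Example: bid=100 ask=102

After op 1 [order #1] limit_buy(price=98, qty=4): fills=none; bids=[#1:4@98] asks=[-]
After op 2 [order #2] limit_buy(price=99, qty=9): fills=none; bids=[#2:9@99 #1:4@98] asks=[-]
After op 3 [order #3] market_buy(qty=2): fills=none; bids=[#2:9@99 #1:4@98] asks=[-]
After op 4 [order #4] limit_buy(price=104, qty=5): fills=none; bids=[#4:5@104 #2:9@99 #1:4@98] asks=[-]
After op 5 [order #5] limit_buy(price=103, qty=9): fills=none; bids=[#4:5@104 #5:9@103 #2:9@99 #1:4@98] asks=[-]
After op 6 [order #6] limit_buy(price=99, qty=7): fills=none; bids=[#4:5@104 #5:9@103 #2:9@99 #6:7@99 #1:4@98] asks=[-]
After op 7 [order #7] market_buy(qty=4): fills=none; bids=[#4:5@104 #5:9@103 #2:9@99 #6:7@99 #1:4@98] asks=[-]
After op 8 [order #8] market_buy(qty=3): fills=none; bids=[#4:5@104 #5:9@103 #2:9@99 #6:7@99 #1:4@98] asks=[-]

Answer: bid=98 ask=-
bid=99 ask=-
bid=99 ask=-
bid=104 ask=-
bid=104 ask=-
bid=104 ask=-
bid=104 ask=-
bid=104 ask=-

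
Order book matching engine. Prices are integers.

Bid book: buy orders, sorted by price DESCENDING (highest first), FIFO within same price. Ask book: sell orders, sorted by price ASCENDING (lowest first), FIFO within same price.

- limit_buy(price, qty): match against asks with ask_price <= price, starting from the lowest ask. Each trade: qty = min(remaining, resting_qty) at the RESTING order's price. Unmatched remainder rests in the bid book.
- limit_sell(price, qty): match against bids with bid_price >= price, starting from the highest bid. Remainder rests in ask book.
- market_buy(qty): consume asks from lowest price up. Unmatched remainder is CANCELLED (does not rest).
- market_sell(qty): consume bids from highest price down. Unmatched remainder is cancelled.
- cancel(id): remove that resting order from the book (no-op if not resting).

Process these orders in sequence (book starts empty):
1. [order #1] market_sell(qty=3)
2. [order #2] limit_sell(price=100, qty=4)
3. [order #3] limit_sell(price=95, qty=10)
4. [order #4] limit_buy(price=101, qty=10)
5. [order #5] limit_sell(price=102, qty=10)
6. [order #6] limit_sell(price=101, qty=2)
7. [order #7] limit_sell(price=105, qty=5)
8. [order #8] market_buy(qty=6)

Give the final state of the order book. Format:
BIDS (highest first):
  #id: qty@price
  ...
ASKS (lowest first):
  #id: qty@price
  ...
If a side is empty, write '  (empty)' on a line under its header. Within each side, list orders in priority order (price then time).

After op 1 [order #1] market_sell(qty=3): fills=none; bids=[-] asks=[-]
After op 2 [order #2] limit_sell(price=100, qty=4): fills=none; bids=[-] asks=[#2:4@100]
After op 3 [order #3] limit_sell(price=95, qty=10): fills=none; bids=[-] asks=[#3:10@95 #2:4@100]
After op 4 [order #4] limit_buy(price=101, qty=10): fills=#4x#3:10@95; bids=[-] asks=[#2:4@100]
After op 5 [order #5] limit_sell(price=102, qty=10): fills=none; bids=[-] asks=[#2:4@100 #5:10@102]
After op 6 [order #6] limit_sell(price=101, qty=2): fills=none; bids=[-] asks=[#2:4@100 #6:2@101 #5:10@102]
After op 7 [order #7] limit_sell(price=105, qty=5): fills=none; bids=[-] asks=[#2:4@100 #6:2@101 #5:10@102 #7:5@105]
After op 8 [order #8] market_buy(qty=6): fills=#8x#2:4@100 #8x#6:2@101; bids=[-] asks=[#5:10@102 #7:5@105]

Answer: BIDS (highest first):
  (empty)
ASKS (lowest first):
  #5: 10@102
  #7: 5@105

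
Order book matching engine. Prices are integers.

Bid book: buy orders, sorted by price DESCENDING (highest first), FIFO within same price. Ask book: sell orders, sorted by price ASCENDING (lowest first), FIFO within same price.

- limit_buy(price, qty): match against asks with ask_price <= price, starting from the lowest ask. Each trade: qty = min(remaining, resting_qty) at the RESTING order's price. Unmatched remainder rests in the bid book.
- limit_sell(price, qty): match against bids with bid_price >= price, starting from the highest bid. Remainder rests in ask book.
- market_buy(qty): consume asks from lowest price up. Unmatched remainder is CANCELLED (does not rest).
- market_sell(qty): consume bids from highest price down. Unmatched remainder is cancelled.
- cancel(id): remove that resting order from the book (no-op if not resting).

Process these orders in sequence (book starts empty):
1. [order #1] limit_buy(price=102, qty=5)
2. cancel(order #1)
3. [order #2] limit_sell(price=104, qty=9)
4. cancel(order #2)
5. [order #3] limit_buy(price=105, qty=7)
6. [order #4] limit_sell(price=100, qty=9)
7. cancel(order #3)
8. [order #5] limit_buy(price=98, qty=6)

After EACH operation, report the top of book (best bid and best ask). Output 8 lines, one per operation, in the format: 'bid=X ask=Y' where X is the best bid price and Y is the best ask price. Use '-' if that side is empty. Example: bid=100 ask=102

After op 1 [order #1] limit_buy(price=102, qty=5): fills=none; bids=[#1:5@102] asks=[-]
After op 2 cancel(order #1): fills=none; bids=[-] asks=[-]
After op 3 [order #2] limit_sell(price=104, qty=9): fills=none; bids=[-] asks=[#2:9@104]
After op 4 cancel(order #2): fills=none; bids=[-] asks=[-]
After op 5 [order #3] limit_buy(price=105, qty=7): fills=none; bids=[#3:7@105] asks=[-]
After op 6 [order #4] limit_sell(price=100, qty=9): fills=#3x#4:7@105; bids=[-] asks=[#4:2@100]
After op 7 cancel(order #3): fills=none; bids=[-] asks=[#4:2@100]
After op 8 [order #5] limit_buy(price=98, qty=6): fills=none; bids=[#5:6@98] asks=[#4:2@100]

Answer: bid=102 ask=-
bid=- ask=-
bid=- ask=104
bid=- ask=-
bid=105 ask=-
bid=- ask=100
bid=- ask=100
bid=98 ask=100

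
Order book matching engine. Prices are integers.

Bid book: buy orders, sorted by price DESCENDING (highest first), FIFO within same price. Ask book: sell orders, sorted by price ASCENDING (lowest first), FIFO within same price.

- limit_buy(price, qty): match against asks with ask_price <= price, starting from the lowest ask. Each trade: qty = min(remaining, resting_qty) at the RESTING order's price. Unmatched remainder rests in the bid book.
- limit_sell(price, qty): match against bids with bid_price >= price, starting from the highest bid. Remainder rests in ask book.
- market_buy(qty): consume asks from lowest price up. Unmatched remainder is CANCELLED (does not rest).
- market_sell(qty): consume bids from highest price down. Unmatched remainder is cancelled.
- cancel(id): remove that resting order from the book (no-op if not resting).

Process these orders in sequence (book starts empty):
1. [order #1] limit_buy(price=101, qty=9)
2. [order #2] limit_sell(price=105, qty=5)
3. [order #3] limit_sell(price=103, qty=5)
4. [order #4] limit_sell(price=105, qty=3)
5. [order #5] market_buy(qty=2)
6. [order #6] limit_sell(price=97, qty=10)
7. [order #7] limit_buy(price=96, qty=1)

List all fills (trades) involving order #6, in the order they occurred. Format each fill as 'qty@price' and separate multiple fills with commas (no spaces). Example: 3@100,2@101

After op 1 [order #1] limit_buy(price=101, qty=9): fills=none; bids=[#1:9@101] asks=[-]
After op 2 [order #2] limit_sell(price=105, qty=5): fills=none; bids=[#1:9@101] asks=[#2:5@105]
After op 3 [order #3] limit_sell(price=103, qty=5): fills=none; bids=[#1:9@101] asks=[#3:5@103 #2:5@105]
After op 4 [order #4] limit_sell(price=105, qty=3): fills=none; bids=[#1:9@101] asks=[#3:5@103 #2:5@105 #4:3@105]
After op 5 [order #5] market_buy(qty=2): fills=#5x#3:2@103; bids=[#1:9@101] asks=[#3:3@103 #2:5@105 #4:3@105]
After op 6 [order #6] limit_sell(price=97, qty=10): fills=#1x#6:9@101; bids=[-] asks=[#6:1@97 #3:3@103 #2:5@105 #4:3@105]
After op 7 [order #7] limit_buy(price=96, qty=1): fills=none; bids=[#7:1@96] asks=[#6:1@97 #3:3@103 #2:5@105 #4:3@105]

Answer: 9@101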